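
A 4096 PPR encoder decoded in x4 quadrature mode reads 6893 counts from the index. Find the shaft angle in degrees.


angle = counts * 360 / (PPR*4) = 6893 * 360 / 16384 = 151.4575

151.4575 degrees


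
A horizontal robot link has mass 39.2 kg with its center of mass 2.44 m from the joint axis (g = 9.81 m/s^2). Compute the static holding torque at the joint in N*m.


tau = m*g*L = 39.2 * 9.81 * 2.44 = 938.3069

938.3069 N*m


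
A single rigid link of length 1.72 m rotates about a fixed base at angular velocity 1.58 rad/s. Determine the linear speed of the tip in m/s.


v = L*omega = 1.72 * 1.58 = 2.7176

2.7176 m/s


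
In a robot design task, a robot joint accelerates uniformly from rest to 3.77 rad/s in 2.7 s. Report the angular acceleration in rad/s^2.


alpha = delta_omega / t = 3.77 / 2.7 = 1.3963

1.3963 rad/s^2


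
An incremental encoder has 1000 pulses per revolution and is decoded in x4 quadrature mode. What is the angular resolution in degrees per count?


resolution = 360 / (PPR * 4) = 360 / 4000 = 0.0900

0.0900 degrees


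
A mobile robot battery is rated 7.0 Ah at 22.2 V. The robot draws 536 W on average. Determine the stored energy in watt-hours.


E = capacity * V = 7.0*22.2 = 155.4000

155.4000 Wh


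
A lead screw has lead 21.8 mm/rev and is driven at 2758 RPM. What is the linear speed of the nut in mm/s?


v = lead * (RPM/60) = 21.8*2758/60 = 1002.0733

1002.0733 mm/s


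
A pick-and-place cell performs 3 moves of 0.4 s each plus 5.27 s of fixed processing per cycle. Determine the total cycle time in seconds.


T = 3*0.4 + 5.27 = 6.4700

6.4700 s


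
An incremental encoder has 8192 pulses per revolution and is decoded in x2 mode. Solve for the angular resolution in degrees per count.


resolution = 360 / (PPR * 2) = 360 / 16384 = 0.0220

0.0220 degrees


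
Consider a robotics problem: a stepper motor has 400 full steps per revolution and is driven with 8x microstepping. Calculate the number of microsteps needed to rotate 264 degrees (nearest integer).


step_size = 360/(400*8) = 360/3200 = 0.112500 deg
n = 264/(360/3200) = 264*3200/360 = 2346.6667 -> 2347

2347 steps


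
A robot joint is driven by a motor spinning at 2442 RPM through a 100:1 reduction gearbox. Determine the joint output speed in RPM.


omega_joint = omega_motor / N = 2442 / 100 = 24.4200

24.4200 RPM


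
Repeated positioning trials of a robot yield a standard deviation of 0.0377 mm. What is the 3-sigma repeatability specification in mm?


repeatability = 3*sigma = 3*0.0377 = 0.1131

0.1131 mm


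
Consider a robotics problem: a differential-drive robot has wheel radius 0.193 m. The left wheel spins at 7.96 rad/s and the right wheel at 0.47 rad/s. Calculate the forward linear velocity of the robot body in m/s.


v = r*(wR + wL)/2 = 0.193*(0.47 + 7.96)/2 = 0.8135

0.8135 m/s


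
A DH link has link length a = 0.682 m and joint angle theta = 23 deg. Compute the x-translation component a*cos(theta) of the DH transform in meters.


a*cos(theta) = 0.682*cos(23 deg) = 0.6278

0.6278 m


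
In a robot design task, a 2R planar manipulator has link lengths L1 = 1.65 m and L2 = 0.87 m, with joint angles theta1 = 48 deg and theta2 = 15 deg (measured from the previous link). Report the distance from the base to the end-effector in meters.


x = L1*cos(th1) + L2*cos(th1+th2) = 1.499037
y = L1*sin(th1) + L2*sin(th1+th2) = 2.001365
d = sqrt(x^2 + y^2) = sqrt(2.247112 + 4.005462) = 2.5005

2.5005 m


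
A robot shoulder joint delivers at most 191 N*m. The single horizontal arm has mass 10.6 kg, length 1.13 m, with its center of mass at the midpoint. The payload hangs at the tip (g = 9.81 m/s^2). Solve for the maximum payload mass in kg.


tau_arm = m_arm*g*(L/2) = 10.6*9.81*1.13/2 = 58.7521 N*m
tau_payload = tau_max - tau_arm = 191 - 58.7521 = 132.2479
m_payload = tau_payload / (g*L) = 132.2479 / (9.81*1.13) = 11.9300

11.9300 kg


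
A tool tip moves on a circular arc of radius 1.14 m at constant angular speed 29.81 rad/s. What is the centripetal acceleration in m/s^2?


a_c = omega^2 * r = 29.81^2 * 1.14 = 1013.0452

1013.0452 m/s^2


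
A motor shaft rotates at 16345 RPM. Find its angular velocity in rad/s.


omega = 16345 * 2*pi/60 = 1711.6444

1711.6444 rad/s


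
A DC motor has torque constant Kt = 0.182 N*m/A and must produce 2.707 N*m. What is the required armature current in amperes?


I = tau / Kt = 2.707/0.182 = 14.8736

14.8736 A


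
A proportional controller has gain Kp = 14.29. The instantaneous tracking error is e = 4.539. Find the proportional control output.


u_P = Kp * e = 14.29 * 4.539 = 64.8623

64.8623


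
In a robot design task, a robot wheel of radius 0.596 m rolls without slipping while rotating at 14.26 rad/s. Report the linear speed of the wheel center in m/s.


v = omega * r = 14.26 * 0.596 = 8.4990

8.4990 m/s


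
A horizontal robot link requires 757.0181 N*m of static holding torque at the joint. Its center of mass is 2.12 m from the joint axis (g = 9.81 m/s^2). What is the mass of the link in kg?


m = tau / (g*L) = 757.0181 / (9.81 * 2.12) = 36.4000

36.4000 kg


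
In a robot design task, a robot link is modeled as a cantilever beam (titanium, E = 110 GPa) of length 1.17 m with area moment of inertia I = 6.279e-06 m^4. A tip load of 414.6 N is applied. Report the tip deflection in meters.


delta = F*L^3/(3*E*I) = 414.6*1.17^3/(3*1.100e+11*6.279e-06)
      = 664.0287498/2072070 = 3.2047e-04

3.2047e-04 m


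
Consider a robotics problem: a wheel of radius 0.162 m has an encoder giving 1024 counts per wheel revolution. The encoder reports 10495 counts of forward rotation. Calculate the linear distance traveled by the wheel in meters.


revs = 10495/1024 = 10.249023
d = revs * 2*pi*r = 10.249023 * 2*pi*0.162 = 10.4322

10.4322 m


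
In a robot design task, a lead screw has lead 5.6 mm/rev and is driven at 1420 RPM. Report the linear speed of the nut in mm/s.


v = lead * (RPM/60) = 5.6*1420/60 = 132.5333

132.5333 mm/s


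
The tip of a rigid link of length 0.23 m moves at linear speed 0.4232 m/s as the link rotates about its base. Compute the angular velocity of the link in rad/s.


omega = v / L = 0.4232 / 0.23 = 1.8400

1.8400 rad/s


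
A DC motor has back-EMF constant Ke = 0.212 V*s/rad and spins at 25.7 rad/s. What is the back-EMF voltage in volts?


V_emf = Ke * omega = 0.212*25.7 = 5.4484

5.4484 V


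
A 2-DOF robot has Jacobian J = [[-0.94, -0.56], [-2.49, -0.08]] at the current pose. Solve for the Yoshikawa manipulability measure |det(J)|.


det(J) = -0.94*-0.08 - (-0.56)*(-2.49) = -1.3192
|det(J)| = 1.3192

1.3192


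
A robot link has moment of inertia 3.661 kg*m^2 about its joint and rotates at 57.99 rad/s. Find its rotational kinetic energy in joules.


KE = (1/2)*I*omega^2 = 0.5*3.661*57.99^2 = 6155.6788

6155.6788 J


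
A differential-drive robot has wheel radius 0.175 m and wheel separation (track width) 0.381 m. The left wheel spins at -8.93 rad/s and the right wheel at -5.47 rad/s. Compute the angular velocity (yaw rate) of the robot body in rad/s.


omega = r*(wR - wL)/L = 0.175*(-5.47 - (-8.93))/0.381 = 1.5892

1.5892 rad/s


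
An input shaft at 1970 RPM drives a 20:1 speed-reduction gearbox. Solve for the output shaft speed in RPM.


omega_out = omega_in / N = 1970 / 20 = 98.5000

98.5000 RPM


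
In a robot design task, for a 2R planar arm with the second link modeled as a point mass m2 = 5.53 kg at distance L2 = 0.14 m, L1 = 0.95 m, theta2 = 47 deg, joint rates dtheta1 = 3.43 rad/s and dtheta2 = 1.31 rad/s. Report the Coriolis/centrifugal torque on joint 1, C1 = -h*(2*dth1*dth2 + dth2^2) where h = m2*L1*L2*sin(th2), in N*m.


h = m2*L1*L2*sin(th2) = 5.53*0.95*0.14*sin(47 deg) = 0.537903
C1 = -h*(2*3.43*1.31 + 1.31^2) = -0.537903*10.7027 = -5.7570

-5.7570 N*m


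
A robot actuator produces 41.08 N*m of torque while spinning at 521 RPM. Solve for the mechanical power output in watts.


omega = 521 * 2*pi/60 = 54.558992 rad/s
P = tau * omega = 41.08 * 54.558992 = 2241.2834

2241.2834 W


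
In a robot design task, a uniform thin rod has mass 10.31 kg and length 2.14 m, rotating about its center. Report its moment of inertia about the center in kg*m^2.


I = (1/12)*m*L^2 = (1/12)*10.31*2.14^2 = 3.9346

3.9346 kg*m^2


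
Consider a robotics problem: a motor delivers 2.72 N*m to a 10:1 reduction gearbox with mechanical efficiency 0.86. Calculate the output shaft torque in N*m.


tau_out = tau_in * N * eta = 2.72 * 10 * 0.86 = 23.3920

23.3920 N*m


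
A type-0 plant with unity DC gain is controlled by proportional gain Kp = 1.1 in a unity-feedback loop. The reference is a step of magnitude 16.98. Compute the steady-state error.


e_ss = R/(1 + Kp) = 16.98/(1 + 1.1) = 16.98/2.1000 = 8.0857

8.0857


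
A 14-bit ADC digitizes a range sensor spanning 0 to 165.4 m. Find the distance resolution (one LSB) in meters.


res = range / 2^n = 165.4/2^14 = 165.4/16384 = 0.0101

0.0101 m


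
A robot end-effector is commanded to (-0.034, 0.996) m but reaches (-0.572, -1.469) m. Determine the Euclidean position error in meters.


dx = -0.572 - (-0.034) = -0.5380, dy = -1.469 - (0.996) = -2.4650
err = sqrt(0.289444 + 6.076225) = 2.5230

2.5230 m


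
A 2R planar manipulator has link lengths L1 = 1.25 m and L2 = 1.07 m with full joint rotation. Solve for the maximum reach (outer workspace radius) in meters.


r_max = L1 + L2 = 1.25 + 1.07 = 2.3200

2.3200 m


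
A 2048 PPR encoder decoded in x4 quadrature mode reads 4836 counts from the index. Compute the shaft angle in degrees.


angle = counts * 360 / (PPR*4) = 4836 * 360 / 8192 = 212.5195

212.5195 degrees


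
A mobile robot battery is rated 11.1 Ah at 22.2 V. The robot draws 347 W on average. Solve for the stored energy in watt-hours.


E = capacity * V = 11.1*22.2 = 246.4200

246.4200 Wh


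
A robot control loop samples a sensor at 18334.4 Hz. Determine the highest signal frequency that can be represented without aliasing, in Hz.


f_max = f_s/2 = 18334.4/2 = 9167.2000

9167.2000 Hz


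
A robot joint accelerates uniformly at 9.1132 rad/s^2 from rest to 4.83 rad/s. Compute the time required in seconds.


t = delta_omega / alpha = 4.83 / 9.1132 = 0.5300

0.5300 s


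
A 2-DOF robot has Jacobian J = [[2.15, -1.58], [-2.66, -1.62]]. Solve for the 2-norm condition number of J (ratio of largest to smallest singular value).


JJ^T eigenvalues: trace(JJ^T) = 16.8189, det(JJ^T) = det(J)^2 = 59.07152164
s_max^2 = (16.8189 + sqrt(46.58931065))/2 = 11.82226814
s_min^2 = (16.8189 - sqrt(46.58931065))/2 = 4.99663186
kappa = s_max/s_min = sqrt(11.82226814/4.99663186) = 1.5382

1.5382


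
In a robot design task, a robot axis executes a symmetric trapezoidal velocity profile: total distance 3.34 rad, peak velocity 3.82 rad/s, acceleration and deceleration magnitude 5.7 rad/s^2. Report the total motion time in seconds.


t_acc = v/a = 3.82/5.7 = 0.670175 s
d_acc = v^2/(2a) = 1.280035 rad (each ramp)
d_cruise = 3.34 - 2*1.280035 = 0.779930 rad
t_cruise = 0.779930/3.82 = 0.204170 s
t_total = 2*0.670175 + 0.204170 = 1.5445

1.5445 s


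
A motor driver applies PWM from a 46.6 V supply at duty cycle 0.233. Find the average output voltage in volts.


V_avg = V_supply * D = 46.6*0.233 = 10.8578

10.8578 V


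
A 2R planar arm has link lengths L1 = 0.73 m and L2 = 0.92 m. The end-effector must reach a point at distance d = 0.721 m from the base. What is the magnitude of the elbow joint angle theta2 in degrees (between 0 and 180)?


cos(th2) = (d^2 - L1^2 - L2^2)/(2*L1*L2) = (0.721^2 - 0.73^2 - 0.92^2)/(2*0.73*0.92) = -0.63985929
th2 = acos(-0.63985929) = 129.7813 deg

129.7813 degrees


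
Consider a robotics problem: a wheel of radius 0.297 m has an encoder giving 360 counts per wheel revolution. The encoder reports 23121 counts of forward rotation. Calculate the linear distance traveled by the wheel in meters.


revs = 23121/360 = 64.225000
d = revs * 2*pi*r = 64.225000 * 2*pi*0.297 = 119.8507

119.8507 m


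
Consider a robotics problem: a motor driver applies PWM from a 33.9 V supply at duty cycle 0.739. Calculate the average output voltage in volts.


V_avg = V_supply * D = 33.9*0.739 = 25.0521

25.0521 V


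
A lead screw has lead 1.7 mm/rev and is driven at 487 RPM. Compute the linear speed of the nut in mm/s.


v = lead * (RPM/60) = 1.7*487/60 = 13.7983

13.7983 mm/s


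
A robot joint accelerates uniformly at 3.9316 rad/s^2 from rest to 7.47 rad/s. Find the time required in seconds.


t = delta_omega / alpha = 7.47 / 3.9316 = 1.9000

1.9000 s


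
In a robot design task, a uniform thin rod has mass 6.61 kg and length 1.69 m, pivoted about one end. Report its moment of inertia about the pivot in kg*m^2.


I = (1/3)*m*L^2 = (1/3)*6.61*1.69^2 = 6.2929

6.2929 kg*m^2


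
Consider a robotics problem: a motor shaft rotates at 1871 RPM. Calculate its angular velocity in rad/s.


omega = 1871 * 2*pi/60 = 195.9307

195.9307 rad/s


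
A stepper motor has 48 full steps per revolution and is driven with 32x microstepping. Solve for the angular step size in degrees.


step = 360/(48*32) = 360/1536 = 0.2344

0.2344 degrees


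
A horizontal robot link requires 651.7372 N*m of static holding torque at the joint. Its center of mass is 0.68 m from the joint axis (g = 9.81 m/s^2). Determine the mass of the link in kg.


m = tau / (g*L) = 651.7372 / (9.81 * 0.68) = 97.7000

97.7000 kg


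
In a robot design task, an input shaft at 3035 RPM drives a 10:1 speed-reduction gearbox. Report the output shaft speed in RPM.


omega_out = omega_in / N = 3035 / 10 = 303.5000

303.5000 RPM


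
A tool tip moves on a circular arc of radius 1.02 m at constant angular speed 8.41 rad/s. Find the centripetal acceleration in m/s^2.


a_c = omega^2 * r = 8.41^2 * 1.02 = 72.1427

72.1427 m/s^2


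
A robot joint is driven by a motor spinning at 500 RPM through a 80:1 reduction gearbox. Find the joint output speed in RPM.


omega_joint = omega_motor / N = 500 / 80 = 6.2500

6.2500 RPM


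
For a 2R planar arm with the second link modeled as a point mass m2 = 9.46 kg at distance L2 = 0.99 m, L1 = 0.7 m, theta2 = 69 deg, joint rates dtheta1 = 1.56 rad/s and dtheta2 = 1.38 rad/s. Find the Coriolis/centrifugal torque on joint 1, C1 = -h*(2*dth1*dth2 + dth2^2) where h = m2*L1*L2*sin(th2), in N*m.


h = m2*L1*L2*sin(th2) = 9.46*0.7*0.99*sin(69 deg) = 6.120348
C1 = -h*(2*1.56*1.38 + 1.38^2) = -6.120348*6.2100 = -38.0074

-38.0074 N*m


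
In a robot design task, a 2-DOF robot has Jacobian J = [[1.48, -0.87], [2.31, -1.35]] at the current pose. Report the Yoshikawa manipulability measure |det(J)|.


det(J) = 1.48*-1.35 - (-0.87)*(2.31) = 0.0117
|det(J)| = 0.0117

0.0117


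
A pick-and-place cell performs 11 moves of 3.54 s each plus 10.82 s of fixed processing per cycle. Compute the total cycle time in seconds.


T = 11*3.54 + 10.82 = 49.7600

49.7600 s


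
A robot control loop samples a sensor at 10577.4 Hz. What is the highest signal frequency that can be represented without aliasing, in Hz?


f_max = f_s/2 = 10577.4/2 = 5288.7000

5288.7000 Hz


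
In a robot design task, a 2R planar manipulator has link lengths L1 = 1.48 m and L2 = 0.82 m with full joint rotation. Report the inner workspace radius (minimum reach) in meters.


r_min = |L1 - L2| = |1.48 - 0.82| = 0.6600

0.6600 m


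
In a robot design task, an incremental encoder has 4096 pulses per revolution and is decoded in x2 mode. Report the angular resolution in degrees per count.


resolution = 360 / (PPR * 2) = 360 / 8192 = 0.0439

0.0439 degrees


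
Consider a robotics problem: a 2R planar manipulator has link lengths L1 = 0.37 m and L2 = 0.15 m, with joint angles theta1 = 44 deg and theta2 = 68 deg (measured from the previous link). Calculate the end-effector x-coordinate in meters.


x = L1*cos(th1) + L2*cos(th1+th2) = 0.37*cos(44 deg) + 0.15*cos(112 deg) = 0.2100

0.2100 m


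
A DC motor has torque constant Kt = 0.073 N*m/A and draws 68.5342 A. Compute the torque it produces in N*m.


tau = Kt * I = 0.073*68.5342 = 5.0030

5.0030 N*m


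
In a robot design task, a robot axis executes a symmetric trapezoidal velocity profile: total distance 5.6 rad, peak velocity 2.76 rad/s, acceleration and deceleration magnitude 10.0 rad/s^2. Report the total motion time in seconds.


t_acc = v/a = 2.76/10.0 = 0.276000 s
d_acc = v^2/(2a) = 0.380880 rad (each ramp)
d_cruise = 5.6 - 2*0.380880 = 4.838240 rad
t_cruise = 4.838240/2.76 = 1.752986 s
t_total = 2*0.276000 + 1.752986 = 2.3050

2.3050 s


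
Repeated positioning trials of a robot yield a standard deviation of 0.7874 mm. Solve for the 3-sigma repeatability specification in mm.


repeatability = 3*sigma = 3*0.7874 = 2.3622

2.3622 mm


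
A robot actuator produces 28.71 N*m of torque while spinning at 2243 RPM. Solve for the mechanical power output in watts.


omega = 2243 * 2*pi/60 = 234.886411 rad/s
P = tau * omega = 28.71 * 234.886411 = 6743.5889

6743.5889 W


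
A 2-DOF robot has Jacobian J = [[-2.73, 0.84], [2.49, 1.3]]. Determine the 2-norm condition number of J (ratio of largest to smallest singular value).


JJ^T eigenvalues: trace(JJ^T) = 16.0486, det(JJ^T) = det(J)^2 = 31.81636836
s_max^2 = (16.0486 + sqrt(130.29208852))/2 = 13.73157800
s_min^2 = (16.0486 - sqrt(130.29208852))/2 = 2.31702200
kappa = s_max/s_min = sqrt(13.73157800/2.31702200) = 2.4344

2.4344


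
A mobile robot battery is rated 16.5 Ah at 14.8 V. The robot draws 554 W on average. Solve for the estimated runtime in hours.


E = 16.5*14.8 = 244.2000 Wh
t = E/P = 244.2000/554 = 0.4408

0.4408 hours


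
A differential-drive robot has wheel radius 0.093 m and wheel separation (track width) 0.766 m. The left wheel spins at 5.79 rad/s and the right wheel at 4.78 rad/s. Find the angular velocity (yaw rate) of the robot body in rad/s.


omega = r*(wR - wL)/L = 0.093*(4.78 - (5.79))/0.766 = -0.1226

-0.1226 rad/s


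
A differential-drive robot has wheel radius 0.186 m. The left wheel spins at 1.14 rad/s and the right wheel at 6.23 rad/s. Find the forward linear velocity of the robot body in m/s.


v = r*(wR + wL)/2 = 0.186*(6.23 + 1.14)/2 = 0.6854

0.6854 m/s


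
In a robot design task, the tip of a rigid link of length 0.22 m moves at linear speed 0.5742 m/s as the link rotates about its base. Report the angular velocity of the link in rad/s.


omega = v / L = 0.5742 / 0.22 = 2.6100

2.6100 rad/s


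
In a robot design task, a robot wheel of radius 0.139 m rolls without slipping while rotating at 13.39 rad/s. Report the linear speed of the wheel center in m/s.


v = omega * r = 13.39 * 0.139 = 1.8612

1.8612 m/s


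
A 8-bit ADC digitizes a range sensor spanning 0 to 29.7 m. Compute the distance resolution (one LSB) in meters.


res = range / 2^n = 29.7/2^8 = 29.7/256 = 0.1160

0.1160 m


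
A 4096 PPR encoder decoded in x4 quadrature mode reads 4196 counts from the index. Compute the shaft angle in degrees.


angle = counts * 360 / (PPR*4) = 4196 * 360 / 16384 = 92.1973

92.1973 degrees


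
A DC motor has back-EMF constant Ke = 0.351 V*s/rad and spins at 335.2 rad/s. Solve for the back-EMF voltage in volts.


V_emf = Ke * omega = 0.351*335.2 = 117.6552

117.6552 V


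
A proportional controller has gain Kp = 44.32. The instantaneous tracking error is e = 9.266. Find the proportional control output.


u_P = Kp * e = 44.32 * 9.266 = 410.6691

410.6691


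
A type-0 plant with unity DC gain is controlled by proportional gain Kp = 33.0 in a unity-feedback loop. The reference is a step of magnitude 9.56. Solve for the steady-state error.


e_ss = R/(1 + Kp) = 9.56/(1 + 33.0) = 9.56/34.0000 = 0.2812

0.2812


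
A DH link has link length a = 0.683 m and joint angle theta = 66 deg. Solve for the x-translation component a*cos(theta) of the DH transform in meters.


a*cos(theta) = 0.683*cos(66 deg) = 0.2778

0.2778 m


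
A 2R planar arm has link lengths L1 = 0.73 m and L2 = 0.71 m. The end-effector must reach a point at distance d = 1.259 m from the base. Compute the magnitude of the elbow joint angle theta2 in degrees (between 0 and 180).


cos(th2) = (d^2 - L1^2 - L2^2)/(2*L1*L2) = (1.259^2 - 0.73^2 - 0.71^2)/(2*0.73*0.71) = 0.52872950
th2 = acos(0.52872950) = 58.0803 deg

58.0803 degrees


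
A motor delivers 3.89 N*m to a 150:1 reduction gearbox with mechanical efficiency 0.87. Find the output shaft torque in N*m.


tau_out = tau_in * N * eta = 3.89 * 150 * 0.87 = 507.6450

507.6450 N*m


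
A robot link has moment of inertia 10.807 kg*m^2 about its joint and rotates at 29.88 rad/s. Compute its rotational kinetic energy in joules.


KE = (1/2)*I*omega^2 = 0.5*10.807*29.88^2 = 4824.3226

4824.3226 J


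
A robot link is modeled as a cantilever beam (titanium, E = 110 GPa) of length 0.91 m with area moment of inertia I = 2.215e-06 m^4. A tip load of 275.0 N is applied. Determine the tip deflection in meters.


delta = F*L^3/(3*E*I) = 275.0*0.91^3/(3*1.100e+11*2.215e-06)
      = 207.232025/730950 = 2.8351e-04

2.8351e-04 m


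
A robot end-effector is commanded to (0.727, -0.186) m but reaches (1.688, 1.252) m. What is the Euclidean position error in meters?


dx = 1.688 - (0.727) = 0.9610, dy = 1.252 - (-0.186) = 1.4380
err = sqrt(0.923521 + 2.067844) = 1.7296

1.7296 m


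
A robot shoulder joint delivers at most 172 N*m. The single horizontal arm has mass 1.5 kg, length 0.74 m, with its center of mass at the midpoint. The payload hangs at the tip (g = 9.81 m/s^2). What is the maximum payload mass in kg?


tau_arm = m_arm*g*(L/2) = 1.5*9.81*0.74/2 = 5.4445 N*m
tau_payload = tau_max - tau_arm = 172 - 5.4445 = 166.5555
m_payload = tau_payload / (g*L) = 166.5555 / (9.81*0.74) = 22.9434

22.9434 kg


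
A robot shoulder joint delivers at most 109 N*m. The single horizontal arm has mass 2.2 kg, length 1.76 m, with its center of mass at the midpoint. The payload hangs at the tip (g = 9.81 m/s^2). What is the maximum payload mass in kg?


tau_arm = m_arm*g*(L/2) = 2.2*9.81*1.76/2 = 18.9922 N*m
tau_payload = tau_max - tau_arm = 109 - 18.9922 = 90.0078
m_payload = tau_payload / (g*L) = 90.0078 / (9.81*1.76) = 5.2131

5.2131 kg


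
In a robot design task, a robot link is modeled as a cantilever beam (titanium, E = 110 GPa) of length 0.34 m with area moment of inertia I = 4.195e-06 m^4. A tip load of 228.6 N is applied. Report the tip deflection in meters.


delta = F*L^3/(3*E*I) = 228.6*0.34^3/(3*1.100e+11*4.195e-06)
      = 8.9848944/1384350 = 6.4903e-06

6.4903e-06 m


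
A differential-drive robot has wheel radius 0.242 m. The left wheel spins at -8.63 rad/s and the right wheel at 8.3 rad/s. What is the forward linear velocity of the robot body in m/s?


v = r*(wR + wL)/2 = 0.242*(8.3 + -8.63)/2 = -0.0399

-0.0399 m/s


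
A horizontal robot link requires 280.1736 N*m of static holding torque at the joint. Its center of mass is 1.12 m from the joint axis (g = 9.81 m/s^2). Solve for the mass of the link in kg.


m = tau / (g*L) = 280.1736 / (9.81 * 1.12) = 25.5000

25.5000 kg


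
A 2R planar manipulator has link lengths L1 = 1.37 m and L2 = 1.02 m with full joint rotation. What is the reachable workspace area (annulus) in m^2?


r_max = L1 + L2 = 2.3900, r_min = |L1 - L2| = 0.3500
A = pi*(r_max^2 - r_min^2) = pi*(5.7121 - 0.1225) = 17.5602

17.5602 m^2


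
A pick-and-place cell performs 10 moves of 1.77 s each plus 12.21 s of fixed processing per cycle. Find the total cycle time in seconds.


T = 10*1.77 + 12.21 = 29.9100

29.9100 s


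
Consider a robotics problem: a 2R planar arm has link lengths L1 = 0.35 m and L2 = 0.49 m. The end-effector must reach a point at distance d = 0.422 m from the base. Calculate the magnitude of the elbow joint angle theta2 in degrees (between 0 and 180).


cos(th2) = (d^2 - L1^2 - L2^2)/(2*L1*L2) = (0.422^2 - 0.35^2 - 0.49^2)/(2*0.35*0.49) = -0.53794752
th2 = acos(-0.53794752) = 122.5440 deg

122.5440 degrees


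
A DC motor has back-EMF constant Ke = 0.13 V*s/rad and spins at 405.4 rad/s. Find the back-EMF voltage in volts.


V_emf = Ke * omega = 0.13*405.4 = 52.7020

52.7020 V


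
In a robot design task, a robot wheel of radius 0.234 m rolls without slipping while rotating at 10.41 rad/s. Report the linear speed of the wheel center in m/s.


v = omega * r = 10.41 * 0.234 = 2.4359

2.4359 m/s


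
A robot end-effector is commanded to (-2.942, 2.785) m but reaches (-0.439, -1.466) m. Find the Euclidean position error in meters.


dx = -0.439 - (-2.942) = 2.5030, dy = -1.466 - (2.785) = -4.2510
err = sqrt(6.265009 + 18.071001) = 4.9332

4.9332 m


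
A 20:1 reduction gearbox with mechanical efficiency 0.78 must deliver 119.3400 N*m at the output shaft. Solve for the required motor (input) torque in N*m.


tau_in = tau_out / (N * eta) = 119.3400 / (20 * 0.78) = 7.6500

7.6500 N*m


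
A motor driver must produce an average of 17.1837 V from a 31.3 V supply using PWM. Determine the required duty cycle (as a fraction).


D = V_avg/V_supply = 17.1837/31.3 = 0.5490

0.5490


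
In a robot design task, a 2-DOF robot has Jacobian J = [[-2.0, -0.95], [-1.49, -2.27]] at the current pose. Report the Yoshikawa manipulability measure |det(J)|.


det(J) = -2.0*-2.27 - (-0.95)*(-1.49) = 3.1245
|det(J)| = 3.1245

3.1245


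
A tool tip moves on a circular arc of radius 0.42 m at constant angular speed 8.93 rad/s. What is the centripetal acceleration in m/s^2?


a_c = omega^2 * r = 8.93^2 * 0.42 = 33.4929

33.4929 m/s^2


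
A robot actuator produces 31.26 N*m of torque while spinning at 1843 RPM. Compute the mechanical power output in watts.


omega = 1843 * 2*pi/60 = 192.998509 rad/s
P = tau * omega = 31.26 * 192.998509 = 6033.1334

6033.1334 W


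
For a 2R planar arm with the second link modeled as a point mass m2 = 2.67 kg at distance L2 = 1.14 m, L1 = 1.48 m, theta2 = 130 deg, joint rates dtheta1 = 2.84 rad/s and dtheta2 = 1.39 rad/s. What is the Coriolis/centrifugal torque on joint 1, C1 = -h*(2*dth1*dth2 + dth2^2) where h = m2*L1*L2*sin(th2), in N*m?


h = m2*L1*L2*sin(th2) = 2.67*1.48*1.14*sin(130 deg) = 3.450895
C1 = -h*(2*2.84*1.39 + 1.39^2) = -3.450895*9.8273 = -33.9130

-33.9130 N*m


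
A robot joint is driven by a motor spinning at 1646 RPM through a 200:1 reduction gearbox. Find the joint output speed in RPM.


omega_joint = omega_motor / N = 1646 / 200 = 8.2300

8.2300 RPM


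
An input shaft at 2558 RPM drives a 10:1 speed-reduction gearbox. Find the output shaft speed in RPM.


omega_out = omega_in / N = 2558 / 10 = 255.8000

255.8000 RPM


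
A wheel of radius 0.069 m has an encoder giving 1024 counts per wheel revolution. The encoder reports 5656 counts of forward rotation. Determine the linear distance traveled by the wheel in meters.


revs = 5656/1024 = 5.523438
d = revs * 2*pi*r = 5.523438 * 2*pi*0.069 = 2.3946

2.3946 m


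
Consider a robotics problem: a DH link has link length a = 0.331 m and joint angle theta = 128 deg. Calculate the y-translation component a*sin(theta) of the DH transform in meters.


a*sin(theta) = 0.331*sin(128 deg) = 0.2608

0.2608 m


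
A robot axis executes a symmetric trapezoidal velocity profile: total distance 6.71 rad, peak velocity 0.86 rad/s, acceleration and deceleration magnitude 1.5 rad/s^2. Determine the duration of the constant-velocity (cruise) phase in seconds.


t_acc = v/a = 0.573333 s, d_acc = v^2/(2a) = 0.246533 rad each
d_cruise = 6.71 - 2*0.246533 = 6.216934 rad
t_cruise = d_cruise/v = 6.216934/0.86 = 7.2290

7.2290 s


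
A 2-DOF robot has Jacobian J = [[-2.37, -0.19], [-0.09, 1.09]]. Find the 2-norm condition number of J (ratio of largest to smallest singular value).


JJ^T eigenvalues: trace(JJ^T) = 6.8492, det(JJ^T) = det(J)^2 = 6.76208016
s_max^2 = (6.8492 + sqrt(19.86322000))/2 = 5.65300863
s_min^2 = (6.8492 - sqrt(19.86322000))/2 = 1.19619137
kappa = s_max/s_min = sqrt(5.65300863/1.19619137) = 2.1739

2.1739


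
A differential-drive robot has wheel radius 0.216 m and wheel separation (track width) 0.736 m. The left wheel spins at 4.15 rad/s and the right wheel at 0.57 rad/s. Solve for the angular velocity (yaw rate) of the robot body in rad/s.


omega = r*(wR - wL)/L = 0.216*(0.57 - (4.15))/0.736 = -1.0507

-1.0507 rad/s


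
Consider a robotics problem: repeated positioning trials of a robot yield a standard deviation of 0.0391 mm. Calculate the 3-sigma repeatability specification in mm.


repeatability = 3*sigma = 3*0.0391 = 0.1173

0.1173 mm


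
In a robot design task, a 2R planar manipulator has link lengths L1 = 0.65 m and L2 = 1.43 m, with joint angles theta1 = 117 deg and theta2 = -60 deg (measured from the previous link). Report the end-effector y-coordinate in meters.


y = L1*sin(th1) + L2*sin(th1+th2) = 0.65*sin(117 deg) + 1.43*sin(57 deg) = 1.7785

1.7785 m


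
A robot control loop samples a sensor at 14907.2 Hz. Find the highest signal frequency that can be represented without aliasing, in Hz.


f_max = f_s/2 = 14907.2/2 = 7453.6000

7453.6000 Hz


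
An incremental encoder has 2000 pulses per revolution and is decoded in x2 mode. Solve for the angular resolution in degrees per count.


resolution = 360 / (PPR * 2) = 360 / 4000 = 0.0900

0.0900 degrees


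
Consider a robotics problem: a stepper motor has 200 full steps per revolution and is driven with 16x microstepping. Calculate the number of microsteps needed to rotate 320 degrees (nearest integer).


step_size = 360/(200*16) = 360/3200 = 0.112500 deg
n = 320/(360/3200) = 320*3200/360 = 2844.4444 -> 2844

2844 steps


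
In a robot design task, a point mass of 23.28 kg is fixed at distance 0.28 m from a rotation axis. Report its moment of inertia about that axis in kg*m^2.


I = m*r^2 = 23.28*0.28^2 = 1.8252

1.8252 kg*m^2


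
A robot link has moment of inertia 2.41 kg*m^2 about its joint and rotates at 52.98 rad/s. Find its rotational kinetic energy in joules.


KE = (1/2)*I*omega^2 = 0.5*2.41*52.98^2 = 3382.2909

3382.2909 J


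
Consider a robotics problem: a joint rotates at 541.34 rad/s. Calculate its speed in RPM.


RPM = 541.34 * 60/(2*pi) = 5169.4162

5169.4162 RPM


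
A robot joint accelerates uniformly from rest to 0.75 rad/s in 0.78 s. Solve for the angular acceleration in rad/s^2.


alpha = delta_omega / t = 0.75 / 0.78 = 0.9615

0.9615 rad/s^2


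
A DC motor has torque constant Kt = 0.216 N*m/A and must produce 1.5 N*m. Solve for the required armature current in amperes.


I = tau / Kt = 1.5/0.216 = 6.9444

6.9444 A


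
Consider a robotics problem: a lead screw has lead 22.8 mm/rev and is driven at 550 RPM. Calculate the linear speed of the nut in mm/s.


v = lead * (RPM/60) = 22.8*550/60 = 209.0000

209.0000 mm/s


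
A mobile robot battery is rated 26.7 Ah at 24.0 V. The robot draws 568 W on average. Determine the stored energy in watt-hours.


E = capacity * V = 26.7*24.0 = 640.8000

640.8000 Wh


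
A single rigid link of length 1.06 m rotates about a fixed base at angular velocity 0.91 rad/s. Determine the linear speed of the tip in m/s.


v = L*omega = 1.06 * 0.91 = 0.9646

0.9646 m/s


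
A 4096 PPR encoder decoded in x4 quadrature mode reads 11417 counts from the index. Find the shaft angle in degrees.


angle = counts * 360 / (PPR*4) = 11417 * 360 / 16384 = 250.8618

250.8618 degrees


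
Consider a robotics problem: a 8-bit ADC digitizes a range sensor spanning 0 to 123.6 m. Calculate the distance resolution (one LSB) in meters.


res = range / 2^n = 123.6/2^8 = 123.6/256 = 0.4828

0.4828 m


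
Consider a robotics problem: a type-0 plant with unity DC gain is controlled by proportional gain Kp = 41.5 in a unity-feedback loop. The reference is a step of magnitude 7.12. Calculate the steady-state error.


e_ss = R/(1 + Kp) = 7.12/(1 + 41.5) = 7.12/42.5000 = 0.1675

0.1675


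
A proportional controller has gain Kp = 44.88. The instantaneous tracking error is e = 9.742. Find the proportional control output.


u_P = Kp * e = 44.88 * 9.742 = 437.2210

437.2210


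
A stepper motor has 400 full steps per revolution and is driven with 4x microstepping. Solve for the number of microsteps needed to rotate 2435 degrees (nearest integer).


step_size = 360/(400*4) = 360/1600 = 0.225000 deg
n = 2435/(360/1600) = 2435*1600/360 = 10822.2222 -> 10822

10822 steps


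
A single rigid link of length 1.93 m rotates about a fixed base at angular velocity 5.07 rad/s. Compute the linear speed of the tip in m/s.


v = L*omega = 1.93 * 5.07 = 9.7851

9.7851 m/s


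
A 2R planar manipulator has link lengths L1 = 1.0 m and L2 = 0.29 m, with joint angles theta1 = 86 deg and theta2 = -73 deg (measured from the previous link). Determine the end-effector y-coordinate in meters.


y = L1*sin(th1) + L2*sin(th1+th2) = 1.0*sin(86 deg) + 0.29*sin(13 deg) = 1.0628

1.0628 m


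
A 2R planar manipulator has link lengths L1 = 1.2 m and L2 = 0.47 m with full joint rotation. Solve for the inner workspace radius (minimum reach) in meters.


r_min = |L1 - L2| = |1.2 - 0.47| = 0.7300

0.7300 m


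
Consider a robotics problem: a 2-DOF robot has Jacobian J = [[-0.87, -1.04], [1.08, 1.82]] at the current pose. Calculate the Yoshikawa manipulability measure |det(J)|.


det(J) = -0.87*1.82 - (-1.04)*(1.08) = -0.4602
|det(J)| = 0.4602

0.4602


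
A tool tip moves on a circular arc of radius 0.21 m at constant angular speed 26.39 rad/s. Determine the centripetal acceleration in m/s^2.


a_c = omega^2 * r = 26.39^2 * 0.21 = 146.2507

146.2507 m/s^2


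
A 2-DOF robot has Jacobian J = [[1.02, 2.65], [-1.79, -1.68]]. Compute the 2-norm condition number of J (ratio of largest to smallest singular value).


JJ^T eigenvalues: trace(JJ^T) = 14.0894, det(JJ^T) = det(J)^2 = 9.18029401
s_max^2 = (14.0894 + sqrt(161.79001632))/2 = 13.40453522
s_min^2 = (14.0894 - sqrt(161.79001632))/2 = 0.68486478
kappa = s_max/s_min = sqrt(13.40453522/0.68486478) = 4.4241

4.4241


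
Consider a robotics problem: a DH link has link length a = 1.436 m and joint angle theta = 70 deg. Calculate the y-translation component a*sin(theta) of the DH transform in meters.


a*sin(theta) = 1.436*sin(70 deg) = 1.3494

1.3494 m


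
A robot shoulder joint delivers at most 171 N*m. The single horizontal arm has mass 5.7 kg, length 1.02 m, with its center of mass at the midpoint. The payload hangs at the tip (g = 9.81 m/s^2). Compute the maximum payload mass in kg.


tau_arm = m_arm*g*(L/2) = 5.7*9.81*1.02/2 = 28.5177 N*m
tau_payload = tau_max - tau_arm = 171 - 28.5177 = 142.4823
m_payload = tau_payload / (g*L) = 142.4823 / (9.81*1.02) = 14.2394

14.2394 kg


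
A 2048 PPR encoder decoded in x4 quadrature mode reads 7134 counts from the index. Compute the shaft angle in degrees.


angle = counts * 360 / (PPR*4) = 7134 * 360 / 8192 = 313.5059

313.5059 degrees


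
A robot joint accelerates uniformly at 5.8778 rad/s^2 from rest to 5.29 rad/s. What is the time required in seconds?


t = delta_omega / alpha = 5.29 / 5.8778 = 0.9000

0.9000 s


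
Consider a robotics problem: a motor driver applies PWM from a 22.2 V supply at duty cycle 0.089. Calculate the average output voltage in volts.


V_avg = V_supply * D = 22.2*0.089 = 1.9758

1.9758 V


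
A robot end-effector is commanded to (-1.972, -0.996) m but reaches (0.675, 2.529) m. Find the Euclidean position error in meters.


dx = 0.675 - (-1.972) = 2.6470, dy = 2.529 - (-0.996) = 3.5250
err = sqrt(7.006609 + 12.425625) = 4.4082

4.4082 m


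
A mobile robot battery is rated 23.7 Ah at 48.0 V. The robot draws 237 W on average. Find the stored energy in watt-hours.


E = capacity * V = 23.7*48.0 = 1137.6000

1137.6000 Wh


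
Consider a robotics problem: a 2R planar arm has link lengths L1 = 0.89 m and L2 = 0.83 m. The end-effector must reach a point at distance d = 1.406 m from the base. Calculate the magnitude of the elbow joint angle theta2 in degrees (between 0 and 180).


cos(th2) = (d^2 - L1^2 - L2^2)/(2*L1*L2) = (1.406^2 - 0.89^2 - 0.83^2)/(2*0.89*0.83) = 0.33561392
th2 = acos(0.33561392) = 70.3901 deg

70.3901 degrees


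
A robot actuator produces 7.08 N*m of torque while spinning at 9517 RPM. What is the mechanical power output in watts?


omega = 9517 * 2*pi/60 = 996.617909 rad/s
P = tau * omega = 7.08 * 996.617909 = 7056.0548

7056.0548 W


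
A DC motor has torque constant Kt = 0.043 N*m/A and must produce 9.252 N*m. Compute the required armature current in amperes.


I = tau / Kt = 9.252/0.043 = 215.1628

215.1628 A


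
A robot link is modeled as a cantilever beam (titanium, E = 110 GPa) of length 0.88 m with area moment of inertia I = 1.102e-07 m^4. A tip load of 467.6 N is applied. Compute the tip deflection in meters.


delta = F*L^3/(3*E*I) = 467.6*0.88^3/(3*1.100e+11*1.102e-07)
      = 318.6563072/36366 = 0.0088

0.0088 m


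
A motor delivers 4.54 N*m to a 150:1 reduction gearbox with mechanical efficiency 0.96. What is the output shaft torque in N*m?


tau_out = tau_in * N * eta = 4.54 * 150 * 0.96 = 653.7600

653.7600 N*m


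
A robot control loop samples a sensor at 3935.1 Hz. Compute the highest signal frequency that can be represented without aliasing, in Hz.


f_max = f_s/2 = 3935.1/2 = 1967.5500

1967.5500 Hz


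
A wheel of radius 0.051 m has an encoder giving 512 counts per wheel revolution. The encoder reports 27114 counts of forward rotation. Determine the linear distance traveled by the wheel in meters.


revs = 27114/512 = 52.957031
d = revs * 2*pi*r = 52.957031 * 2*pi*0.051 = 16.9697

16.9697 m


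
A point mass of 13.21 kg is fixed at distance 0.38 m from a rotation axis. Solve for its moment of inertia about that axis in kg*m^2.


I = m*r^2 = 13.21*0.38^2 = 1.9075

1.9075 kg*m^2


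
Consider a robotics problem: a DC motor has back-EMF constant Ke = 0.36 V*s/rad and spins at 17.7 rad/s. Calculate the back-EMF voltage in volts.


V_emf = Ke * omega = 0.36*17.7 = 6.3720

6.3720 V


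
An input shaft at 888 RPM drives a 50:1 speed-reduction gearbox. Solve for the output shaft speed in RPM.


omega_out = omega_in / N = 888 / 50 = 17.7600

17.7600 RPM


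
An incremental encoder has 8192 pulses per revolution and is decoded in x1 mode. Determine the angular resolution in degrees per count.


resolution = 360 / (PPR * 1) = 360 / 8192 = 0.0439

0.0439 degrees


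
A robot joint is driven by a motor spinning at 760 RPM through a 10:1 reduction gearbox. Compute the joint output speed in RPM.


omega_joint = omega_motor / N = 760 / 10 = 76.0000

76.0000 RPM


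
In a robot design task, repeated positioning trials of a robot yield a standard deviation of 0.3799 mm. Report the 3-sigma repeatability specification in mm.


repeatability = 3*sigma = 3*0.3799 = 1.1397

1.1397 mm


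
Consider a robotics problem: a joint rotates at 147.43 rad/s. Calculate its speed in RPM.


RPM = 147.43 * 60/(2*pi) = 1407.8528

1407.8528 RPM


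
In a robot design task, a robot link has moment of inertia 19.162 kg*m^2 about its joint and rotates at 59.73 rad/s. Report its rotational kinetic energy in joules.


KE = (1/2)*I*omega^2 = 0.5*19.162*59.73^2 = 34181.8741

34181.8741 J


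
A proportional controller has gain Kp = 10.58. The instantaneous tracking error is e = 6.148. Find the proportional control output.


u_P = Kp * e = 10.58 * 6.148 = 65.0458

65.0458


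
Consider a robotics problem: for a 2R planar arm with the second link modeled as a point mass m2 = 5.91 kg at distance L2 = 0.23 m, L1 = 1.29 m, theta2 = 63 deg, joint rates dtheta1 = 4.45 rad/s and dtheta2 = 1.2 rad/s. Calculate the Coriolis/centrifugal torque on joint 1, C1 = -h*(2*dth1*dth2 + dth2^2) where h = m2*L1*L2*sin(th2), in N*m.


h = m2*L1*L2*sin(th2) = 5.91*1.29*0.23*sin(63 deg) = 1.562377
C1 = -h*(2*4.45*1.2 + 1.2^2) = -1.562377*12.1200 = -18.9360

-18.9360 N*m
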